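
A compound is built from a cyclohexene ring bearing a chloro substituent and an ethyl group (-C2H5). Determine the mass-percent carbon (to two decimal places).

Atom tally by fragment:
  cyclohexene ring core → C:6 H:10
  (− 2 ring H displaced by substituents)
  + Cl → Cl:1
  + C2H5 → C:2 H:5
Element totals:
  C: 8
  H: 13
  Cl: 1
Molecular formula: C8H13Cl.
Molar mass = 144.642 g/mol.
Mass from C: 8 × 12.011 = 96.088 g/mol.
%C = 96.088 / 144.642 × 100 = 66.43%.

66.43%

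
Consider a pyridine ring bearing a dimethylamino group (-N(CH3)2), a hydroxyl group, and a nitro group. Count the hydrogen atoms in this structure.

9

Atom tally by fragment:
  pyridine ring core → C:5 H:5 N:1
  (− 3 ring H displaced by substituents)
  + N(CH3)2 → N:1 C:2 H:6
  + OH → O:1 H:1
  + NO2 → N:1 O:2
Element totals:
  C: 7
  H: 9
  N: 3
  O: 3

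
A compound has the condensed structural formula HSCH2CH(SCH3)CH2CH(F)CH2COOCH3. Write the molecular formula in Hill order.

Element totals:
  C: 8
  H: 15
  F: 1
  O: 2
  S: 2

C8H15FO2S2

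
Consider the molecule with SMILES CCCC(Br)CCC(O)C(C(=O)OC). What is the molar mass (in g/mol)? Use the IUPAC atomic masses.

267.16 g/mol

Atom tally by fragment:
  CH3 → C:1 H:3
  CH2 → C:1 H:2
  CH2 → C:1 H:2
  CH(Br) → C:1 H:1 Br:1
  CH2 → C:1 H:2
  CH2 → C:1 H:2
  CH(OH) → C:1 H:2 O:1
  CH2COOCH3 → C:3 H:5 O:2
Element totals:
  C: 10
  H: 19
  Br: 1
  O: 3
Molecular formula: C10H19BrO3.
  M = 10(12.011) + 19(1.008) + 79.904 + 3(15.999)
    = 120.110 + 19.152 + 79.904 + 47.997 = 267.163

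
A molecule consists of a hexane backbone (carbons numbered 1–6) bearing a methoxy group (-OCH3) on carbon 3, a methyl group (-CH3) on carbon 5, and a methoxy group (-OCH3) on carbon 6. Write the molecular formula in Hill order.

Atom tally by fragment:
  CH3 → C:1 H:3
  CH2 → C:1 H:2
  CH(OCH3) → C:2 H:4 O:1
  CH2 → C:1 H:2
  CH(CH3) → C:2 H:4
  CH2OCH3 → C:2 H:5 O:1
Element totals:
  C: 9
  H: 20
  O: 2

C9H20O2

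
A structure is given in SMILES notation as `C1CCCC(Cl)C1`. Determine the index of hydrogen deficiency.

Atom tally by fragment:
  cyclohexane ring core → C:6 H:12
  (− 1 ring H displaced by substituents)
  + Cl → Cl:1
Element totals:
  C: 6
  H: 11
  Cl: 1
Molecular formula: C6H11Cl.
DoU = (2C + 2 + N − H − X) / 2 = (2·6 + 2 + 0 − 11 − 1) / 2 = 1.

1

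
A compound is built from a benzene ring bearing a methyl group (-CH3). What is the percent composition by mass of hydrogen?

Atom tally by fragment:
  benzene ring core → C:6 H:6
  (− 1 ring H displaced by substituents)
  + CH3 → C:1 H:3
Element totals:
  C: 7
  H: 8
Molecular formula: C7H8.
Molar mass = 92.141 g/mol.
Mass from H: 8 × 1.008 = 8.064 g/mol.
%H = 8.064 / 92.141 × 100 = 8.75%.

8.75%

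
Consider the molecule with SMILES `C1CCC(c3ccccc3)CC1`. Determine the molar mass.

Atom tally by fragment:
  cyclohexane ring core → C:6 H:12
  (− 1 ring H displaced by substituents)
  + C6H5 → C:6 H:5
Element totals:
  C: 12
  H: 16
Molecular formula: C12H16.
  M = 12(12.011) + 16(1.008)
    = 144.132 + 16.128 = 160.260

160.26 g/mol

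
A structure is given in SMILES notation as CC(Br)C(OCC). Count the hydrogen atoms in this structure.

Atom tally by fragment:
  CH3 → C:1 H:3
  CH(Br) → C:1 H:1 Br:1
  CH2OC2H5 → C:3 H:7 O:1
Element totals:
  C: 5
  H: 11
  Br: 1
  O: 1

11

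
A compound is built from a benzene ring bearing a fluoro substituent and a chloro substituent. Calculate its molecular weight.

130.55 g/mol

Atom tally by fragment:
  benzene ring core → C:6 H:6
  (− 2 ring H displaced by substituents)
  + F → F:1
  + Cl → Cl:1
Element totals:
  C: 6
  H: 4
  Cl: 1
  F: 1
Molecular formula: C6H4ClF.
  M = 6(12.011) + 4(1.008) + 35.45 + 18.998
    = 72.066 + 4.032 + 35.450 + 18.998 = 130.546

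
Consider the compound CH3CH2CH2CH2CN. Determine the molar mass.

83.13 g/mol

Element totals:
  C: 5
  H: 9
  N: 1
Molecular formula: C5H9N.
  M = 5(12.011) + 9(1.008) + 14.007
    = 60.055 + 9.072 + 14.007 = 83.134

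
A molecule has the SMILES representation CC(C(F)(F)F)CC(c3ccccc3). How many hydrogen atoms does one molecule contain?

Atom tally by fragment:
  CH3 → C:1 H:3
  CH(CF3) → C:2 H:1 F:3
  CH2 → C:1 H:2
  CH2C6H5 → C:7 H:7
Element totals:
  C: 11
  H: 13
  F: 3

13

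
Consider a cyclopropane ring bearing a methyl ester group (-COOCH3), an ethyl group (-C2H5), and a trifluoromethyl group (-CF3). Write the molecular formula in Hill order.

C8H11F3O2

Atom tally by fragment:
  cyclopropane ring core → C:3 H:6
  (− 3 ring H displaced by substituents)
  + COOCH3 → C:2 H:3 O:2
  + C2H5 → C:2 H:5
  + CF3 → C:1 F:3
Element totals:
  C: 8
  H: 11
  F: 3
  O: 2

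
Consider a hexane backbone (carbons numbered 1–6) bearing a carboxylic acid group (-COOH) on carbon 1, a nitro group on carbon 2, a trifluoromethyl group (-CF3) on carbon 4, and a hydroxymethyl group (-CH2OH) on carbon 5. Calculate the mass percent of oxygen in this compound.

29.28%

Atom tally by fragment:
  HOOCCH2 → C:2 H:3 O:2
  CH(NO2) → C:1 H:1 N:1 O:2
  CH2 → C:1 H:2
  CH(CF3) → C:2 H:1 F:3
  CH(CH2OH) → C:2 H:4 O:1
  CH3 → C:1 H:3
Element totals:
  C: 9
  H: 14
  F: 3
  N: 1
  O: 5
Molecular formula: C9H14F3NO5.
Molar mass = 273.207 g/mol.
Mass from O: 5 × 15.999 = 79.995 g/mol.
%O = 79.995 / 273.207 × 100 = 29.28%.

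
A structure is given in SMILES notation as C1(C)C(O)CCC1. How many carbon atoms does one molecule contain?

Atom tally by fragment:
  cyclopentane ring core → C:5 H:10
  (− 2 ring H displaced by substituents)
  + CH3 → C:1 H:3
  + OH → O:1 H:1
Element totals:
  C: 6
  H: 12
  O: 1

6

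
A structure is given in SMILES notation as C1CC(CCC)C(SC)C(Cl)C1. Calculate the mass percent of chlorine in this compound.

Atom tally by fragment:
  cyclohexane ring core → C:6 H:12
  (− 3 ring H displaced by substituents)
  + CH2CH2CH3 → C:3 H:7
  + SCH3 → C:1 H:3 S:1
  + Cl → Cl:1
Element totals:
  C: 10
  H: 19
  Cl: 1
  S: 1
Molecular formula: C10H19ClS.
Molar mass = 206.772 g/mol.
Mass from Cl: 1 × 35.45 = 35.450 g/mol.
%Cl = 35.450 / 206.772 × 100 = 17.14%.

17.14%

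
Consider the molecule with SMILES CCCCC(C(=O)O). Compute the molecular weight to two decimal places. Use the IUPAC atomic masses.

116.16 g/mol

Atom tally by fragment:
  CH3 → C:1 H:3
  CH2 → C:1 H:2
  CH2 → C:1 H:2
  CH2 → C:1 H:2
  CH2COOH → C:2 H:3 O:2
Element totals:
  C: 6
  H: 12
  O: 2
Molecular formula: C6H12O2.
  M = 6(12.011) + 12(1.008) + 2(15.999)
    = 72.066 + 12.096 + 31.998 = 116.160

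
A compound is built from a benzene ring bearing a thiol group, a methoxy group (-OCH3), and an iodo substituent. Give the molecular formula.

C7H7IOS

Atom tally by fragment:
  benzene ring core → C:6 H:6
  (− 3 ring H displaced by substituents)
  + SH → S:1 H:1
  + OCH3 → C:1 H:3 O:1
  + I → I:1
Element totals:
  C: 7
  H: 7
  I: 1
  O: 1
  S: 1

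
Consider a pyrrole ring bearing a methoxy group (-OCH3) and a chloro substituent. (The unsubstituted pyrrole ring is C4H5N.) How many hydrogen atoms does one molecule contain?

6

Atom tally by fragment:
  pyrrole ring core → C:4 H:5 N:1
  (− 2 ring H displaced by substituents)
  + OCH3 → C:1 H:3 O:1
  + Cl → Cl:1
Element totals:
  C: 5
  H: 6
  Cl: 1
  N: 1
  O: 1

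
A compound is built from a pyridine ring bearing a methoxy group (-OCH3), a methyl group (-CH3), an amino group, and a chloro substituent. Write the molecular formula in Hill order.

C7H9ClN2O

Atom tally by fragment:
  pyridine ring core → C:5 H:5 N:1
  (− 4 ring H displaced by substituents)
  + OCH3 → C:1 H:3 O:1
  + CH3 → C:1 H:3
  + NH2 → N:1 H:2
  + Cl → Cl:1
Element totals:
  C: 7
  H: 9
  Cl: 1
  N: 2
  O: 1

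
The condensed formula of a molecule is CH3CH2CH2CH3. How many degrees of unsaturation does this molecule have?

0

Element totals:
  C: 4
  H: 10
Molecular formula: C4H10.
DoU = (2C + 2 + N − H − X) / 2 = (2·4 + 2 + 0 − 10 − 0) / 2 = 0.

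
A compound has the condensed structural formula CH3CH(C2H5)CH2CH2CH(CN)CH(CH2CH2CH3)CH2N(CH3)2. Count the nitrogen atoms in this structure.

2

Atom tally by fragment:
  CH3 → C:1 H:3
  CH(C2H5) → C:3 H:6
  CH2 → C:1 H:2
  CH2 → C:1 H:2
  CH(CN) → C:2 H:1 N:1
  CH(CH2CH2CH3) → C:4 H:8
  CH2N(CH3)2 → C:3 H:8 N:1
Element totals:
  C: 15
  H: 30
  N: 2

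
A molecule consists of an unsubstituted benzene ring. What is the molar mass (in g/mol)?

Atom tally by fragment:
  benzene ring core → C:6 H:6
Element totals:
  C: 6
  H: 6
Molecular formula: C6H6.
  M = 6(12.011) + 6(1.008)
    = 72.066 + 6.048 = 78.114

78.11 g/mol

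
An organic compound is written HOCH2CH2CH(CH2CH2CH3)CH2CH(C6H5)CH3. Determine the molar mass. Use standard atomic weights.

220.36 g/mol

Atom tally by fragment:
  HOCH2 → C:1 H:3 O:1
  CH2 → C:1 H:2
  CH(CH2CH2CH3) → C:4 H:8
  CH2 → C:1 H:2
  CH(C6H5) → C:7 H:6
  CH3 → C:1 H:3
Element totals:
  C: 15
  H: 24
  O: 1
Molecular formula: C15H24O.
  M = 15(12.011) + 24(1.008) + 15.999
    = 180.165 + 24.192 + 15.999 = 220.356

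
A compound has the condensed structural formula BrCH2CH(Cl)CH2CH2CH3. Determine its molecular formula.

C5H10BrCl

Atom tally by fragment:
  BrCH2 → C:1 H:2 Br:1
  CH(Cl) → C:1 H:1 Cl:1
  CH2 → C:1 H:2
  CH2 → C:1 H:2
  CH3 → C:1 H:3
Element totals:
  C: 5
  H: 10
  Br: 1
  Cl: 1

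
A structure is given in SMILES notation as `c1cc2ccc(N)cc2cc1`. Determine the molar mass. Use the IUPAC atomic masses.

143.19 g/mol

Atom tally by fragment:
  naphthalene ring system core → C:10 H:8
  (− 1 ring H displaced by substituents)
  + NH2 → N:1 H:2
Element totals:
  C: 10
  H: 9
  N: 1
Molecular formula: C10H9N.
  M = 10(12.011) + 9(1.008) + 14.007
    = 120.110 + 9.072 + 14.007 = 143.189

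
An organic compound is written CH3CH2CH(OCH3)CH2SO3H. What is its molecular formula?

C5H12O4S

Atom tally by fragment:
  CH3 → C:1 H:3
  CH2 → C:1 H:2
  CH(OCH3) → C:2 H:4 O:1
  CH2SO3H → C:1 H:3 S:1 O:3
Element totals:
  C: 5
  H: 12
  O: 4
  S: 1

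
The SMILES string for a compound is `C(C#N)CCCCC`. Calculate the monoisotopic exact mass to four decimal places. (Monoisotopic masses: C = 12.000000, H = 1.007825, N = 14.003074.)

Atom tally by fragment:
  NCCH2 → C:2 H:2 N:1
  CH2 → C:1 H:2
  CH2 → C:1 H:2
  CH2 → C:1 H:2
  CH2 → C:1 H:2
  CH3 → C:1 H:3
Element totals:
  C: 7
  H: 13
  N: 1
Molecular formula: C7H13N.
  M = 7(12.0) + 13(1.007825) + 14.003074
    = 84.000000 + 13.101725 + 14.003074 = 111.104799

111.1048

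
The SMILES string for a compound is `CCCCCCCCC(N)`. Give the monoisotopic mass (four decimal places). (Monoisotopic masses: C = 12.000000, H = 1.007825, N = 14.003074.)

Atom tally by fragment:
  CH3 → C:1 H:3
  CH2 → C:1 H:2
  CH2 → C:1 H:2
  CH2 → C:1 H:2
  CH2 → C:1 H:2
  CH2 → C:1 H:2
  CH2 → C:1 H:2
  CH2 → C:1 H:2
  CH2NH2 → C:1 H:4 N:1
Element totals:
  C: 9
  H: 21
  N: 1
Molecular formula: C9H21N.
  M = 9(12.0) + 21(1.007825) + 14.003074
    = 108.000000 + 21.164325 + 14.003074 = 143.167399

143.1674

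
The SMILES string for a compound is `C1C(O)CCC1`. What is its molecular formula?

C5H10O

Atom tally by fragment:
  cyclopentane ring core → C:5 H:10
  (− 1 ring H displaced by substituents)
  + OH → O:1 H:1
Element totals:
  C: 5
  H: 10
  O: 1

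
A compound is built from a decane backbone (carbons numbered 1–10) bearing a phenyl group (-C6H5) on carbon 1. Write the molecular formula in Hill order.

Atom tally by fragment:
  C6H5CH2 → C:7 H:7
  CH2 → C:1 H:2
  CH2 → C:1 H:2
  CH2 → C:1 H:2
  CH2 → C:1 H:2
  CH2 → C:1 H:2
  CH2 → C:1 H:2
  CH2 → C:1 H:2
  CH2 → C:1 H:2
  CH3 → C:1 H:3
Element totals:
  C: 16
  H: 26

C16H26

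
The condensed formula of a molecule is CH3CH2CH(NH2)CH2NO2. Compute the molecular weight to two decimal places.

118.14 g/mol

Atom tally by fragment:
  CH3 → C:1 H:3
  CH2 → C:1 H:2
  CH(NH2) → C:1 H:3 N:1
  CH2NO2 → C:1 H:2 N:1 O:2
Element totals:
  C: 4
  H: 10
  N: 2
  O: 2
Molecular formula: C4H10N2O2.
  M = 4(12.011) + 10(1.008) + 2(14.007) + 2(15.999)
    = 48.044 + 10.080 + 28.014 + 31.998 = 118.136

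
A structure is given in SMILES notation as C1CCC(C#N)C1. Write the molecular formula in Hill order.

Atom tally by fragment:
  cyclopentane ring core → C:5 H:10
  (− 1 ring H displaced by substituents)
  + CN → C:1 N:1
Element totals:
  C: 6
  H: 9
  N: 1

C6H9N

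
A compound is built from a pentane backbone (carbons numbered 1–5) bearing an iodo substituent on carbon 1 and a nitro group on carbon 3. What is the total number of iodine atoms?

Atom tally by fragment:
  ICH2 → C:1 H:2 I:1
  CH2 → C:1 H:2
  CH(NO2) → C:1 H:1 N:1 O:2
  CH2 → C:1 H:2
  CH3 → C:1 H:3
Element totals:
  C: 5
  H: 10
  I: 1
  N: 1
  O: 2

1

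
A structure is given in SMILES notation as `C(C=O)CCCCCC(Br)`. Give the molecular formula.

C8H15BrO

Atom tally by fragment:
  OHCCH2 → C:2 H:3 O:1
  CH2 → C:1 H:2
  CH2 → C:1 H:2
  CH2 → C:1 H:2
  CH2 → C:1 H:2
  CH2 → C:1 H:2
  CH2Br → C:1 H:2 Br:1
Element totals:
  C: 8
  H: 15
  Br: 1
  O: 1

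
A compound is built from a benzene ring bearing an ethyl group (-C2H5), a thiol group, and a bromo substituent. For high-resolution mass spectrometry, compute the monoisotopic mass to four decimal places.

215.9608

Atom tally by fragment:
  benzene ring core → C:6 H:6
  (− 3 ring H displaced by substituents)
  + C2H5 → C:2 H:5
  + SH → S:1 H:1
  + Br → Br:1
Element totals:
  C: 8
  H: 9
  Br: 1
  S: 1
Molecular formula: C8H9BrS.
  M = 8(12.0) + 9(1.007825) + 78.918338 + 31.972071
    = 96.000000 + 9.070425 + 78.918338 + 31.972071 = 215.960834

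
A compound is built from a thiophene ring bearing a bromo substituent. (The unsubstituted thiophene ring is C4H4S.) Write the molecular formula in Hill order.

C4H3BrS

Atom tally by fragment:
  thiophene ring core → C:4 H:4 S:1
  (− 1 ring H displaced by substituents)
  + Br → Br:1
Element totals:
  C: 4
  H: 3
  Br: 1
  S: 1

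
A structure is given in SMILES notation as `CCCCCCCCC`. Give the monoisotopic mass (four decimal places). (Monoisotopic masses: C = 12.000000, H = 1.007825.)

128.1565

Atom tally by fragment:
  CH3 → C:1 H:3
  CH2 → C:1 H:2
  CH2 → C:1 H:2
  CH2 → C:1 H:2
  CH2 → C:1 H:2
  CH2 → C:1 H:2
  CH2 → C:1 H:2
  CH2 → C:1 H:2
  CH3 → C:1 H:3
Element totals:
  C: 9
  H: 20
Molecular formula: C9H20.
  M = 9(12.0) + 20(1.007825)
    = 108.000000 + 20.156500 = 128.156500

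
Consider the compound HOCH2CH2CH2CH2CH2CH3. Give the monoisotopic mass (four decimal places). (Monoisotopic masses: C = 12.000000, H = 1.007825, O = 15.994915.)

102.1045

Atom tally by fragment:
  HOCH2CH2 → C:2 H:5 O:1
  CH2 → C:1 H:2
  CH2 → C:1 H:2
  CH2 → C:1 H:2
  CH3 → C:1 H:3
Element totals:
  C: 6
  H: 14
  O: 1
Molecular formula: C6H14O.
  M = 6(12.0) + 14(1.007825) + 15.994915
    = 72.000000 + 14.109550 + 15.994915 = 102.104465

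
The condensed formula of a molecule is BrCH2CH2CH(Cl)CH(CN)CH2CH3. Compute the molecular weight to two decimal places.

Element totals:
  C: 7
  H: 11
  Br: 1
  Cl: 1
  N: 1
Molecular formula: C7H11BrClN.
  M = 7(12.011) + 11(1.008) + 79.904 + 35.45 + 14.007
    = 84.077 + 11.088 + 79.904 + 35.450 + 14.007 = 224.526

224.53 g/mol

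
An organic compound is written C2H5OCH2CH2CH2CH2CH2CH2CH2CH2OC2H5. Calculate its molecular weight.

202.34 g/mol

Element totals:
  C: 12
  H: 26
  O: 2
Molecular formula: C12H26O2.
  M = 12(12.011) + 26(1.008) + 2(15.999)
    = 144.132 + 26.208 + 31.998 = 202.338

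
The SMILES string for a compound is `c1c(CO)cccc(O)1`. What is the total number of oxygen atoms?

Atom tally by fragment:
  benzene ring core → C:6 H:6
  (− 2 ring H displaced by substituents)
  + CH2OH → C:1 H:3 O:1
  + OH → O:1 H:1
Element totals:
  C: 7
  H: 8
  O: 2

2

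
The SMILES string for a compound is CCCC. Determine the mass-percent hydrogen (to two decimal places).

17.34%

Atom tally by fragment:
  CH3 → C:1 H:3
  CH2 → C:1 H:2
  CH2 → C:1 H:2
  CH3 → C:1 H:3
Element totals:
  C: 4
  H: 10
Molecular formula: C4H10.
Molar mass = 58.124 g/mol.
Mass from H: 10 × 1.008 = 10.080 g/mol.
%H = 10.080 / 58.124 × 100 = 17.34%.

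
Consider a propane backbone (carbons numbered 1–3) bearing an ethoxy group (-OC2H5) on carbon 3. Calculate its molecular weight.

88.15 g/mol

Atom tally by fragment:
  CH3 → C:1 H:3
  CH2 → C:1 H:2
  CH2OC2H5 → C:3 H:7 O:1
Element totals:
  C: 5
  H: 12
  O: 1
Molecular formula: C5H12O.
  M = 5(12.011) + 12(1.008) + 15.999
    = 60.055 + 12.096 + 15.999 = 88.150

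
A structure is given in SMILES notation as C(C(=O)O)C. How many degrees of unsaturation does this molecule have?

Atom tally by fragment:
  HOOCCH2 → C:2 H:3 O:2
  CH3 → C:1 H:3
Element totals:
  C: 3
  H: 6
  O: 2
Molecular formula: C3H6O2.
DoU = (2C + 2 + N − H − X) / 2 = (2·3 + 2 + 0 − 6 − 0) / 2 = 1.

1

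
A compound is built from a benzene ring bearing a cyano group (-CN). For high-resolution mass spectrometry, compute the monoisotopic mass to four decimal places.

103.0422

Atom tally by fragment:
  benzene ring core → C:6 H:6
  (− 1 ring H displaced by substituents)
  + CN → C:1 N:1
Element totals:
  C: 7
  H: 5
  N: 1
Molecular formula: C7H5N.
  M = 7(12.0) + 5(1.007825) + 14.003074
    = 84.000000 + 5.039125 + 14.003074 = 103.042199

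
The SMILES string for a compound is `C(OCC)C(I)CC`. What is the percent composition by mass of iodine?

55.64%

Atom tally by fragment:
  C2H5OCH2 → C:3 H:7 O:1
  CH(I) → C:1 H:1 I:1
  CH2 → C:1 H:2
  CH3 → C:1 H:3
Element totals:
  C: 6
  H: 13
  I: 1
  O: 1
Molecular formula: C6H13IO.
Molar mass = 228.073 g/mol.
Mass from I: 1 × 126.904 = 126.904 g/mol.
%I = 126.904 / 228.073 × 100 = 55.64%.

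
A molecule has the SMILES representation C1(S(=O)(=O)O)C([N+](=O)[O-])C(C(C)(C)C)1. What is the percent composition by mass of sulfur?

Atom tally by fragment:
  cyclopropane ring core → C:3 H:6
  (− 3 ring H displaced by substituents)
  + SO3H → S:1 O:3 H:1
  + NO2 → N:1 O:2
  + C(CH3)3 → C:4 H:9
Element totals:
  C: 7
  H: 13
  N: 1
  O: 5
  S: 1
Molecular formula: C7H13NO5S.
Molar mass = 223.243 g/mol.
Mass from S: 1 × 32.06 = 32.060 g/mol.
%S = 32.060 / 223.243 × 100 = 14.36%.

14.36%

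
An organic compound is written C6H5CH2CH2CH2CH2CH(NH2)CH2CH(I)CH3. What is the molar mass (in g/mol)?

331.24 g/mol

Element totals:
  C: 14
  H: 22
  I: 1
  N: 1
Molecular formula: C14H22IN.
  M = 14(12.011) + 22(1.008) + 126.904 + 14.007
    = 168.154 + 22.176 + 126.904 + 14.007 = 331.241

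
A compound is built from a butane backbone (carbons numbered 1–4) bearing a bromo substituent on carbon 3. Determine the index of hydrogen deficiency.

0

Atom tally by fragment:
  CH3 → C:1 H:3
  CH2 → C:1 H:2
  CH(Br) → C:1 H:1 Br:1
  CH3 → C:1 H:3
Element totals:
  C: 4
  H: 9
  Br: 1
Molecular formula: C4H9Br.
DoU = (2C + 2 + N − H − X) / 2 = (2·4 + 2 + 0 − 9 − 1) / 2 = 0.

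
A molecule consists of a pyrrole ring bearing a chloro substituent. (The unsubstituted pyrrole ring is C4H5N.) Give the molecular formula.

Atom tally by fragment:
  pyrrole ring core → C:4 H:5 N:1
  (− 1 ring H displaced by substituents)
  + Cl → Cl:1
Element totals:
  C: 4
  H: 4
  Cl: 1
  N: 1

C4H4ClN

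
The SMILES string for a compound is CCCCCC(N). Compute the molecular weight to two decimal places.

Atom tally by fragment:
  CH3 → C:1 H:3
  CH2 → C:1 H:2
  CH2 → C:1 H:2
  CH2 → C:1 H:2
  CH2 → C:1 H:2
  CH2NH2 → C:1 H:4 N:1
Element totals:
  C: 6
  H: 15
  N: 1
Molecular formula: C6H15N.
  M = 6(12.011) + 15(1.008) + 14.007
    = 72.066 + 15.120 + 14.007 = 101.193

101.19 g/mol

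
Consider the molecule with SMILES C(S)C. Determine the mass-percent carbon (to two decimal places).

38.66%

Atom tally by fragment:
  HSCH2 → C:1 H:3 S:1
  CH3 → C:1 H:3
Element totals:
  C: 2
  H: 6
  S: 1
Molecular formula: C2H6S.
Molar mass = 62.130 g/mol.
Mass from C: 2 × 12.011 = 24.022 g/mol.
%C = 24.022 / 62.130 × 100 = 38.66%.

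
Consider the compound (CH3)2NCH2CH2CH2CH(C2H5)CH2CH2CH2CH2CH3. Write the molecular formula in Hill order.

C13H29N

Atom tally by fragment:
  (CH3)2NCH2 → C:3 H:8 N:1
  CH2 → C:1 H:2
  CH2 → C:1 H:2
  CH(C2H5) → C:3 H:6
  CH2 → C:1 H:2
  CH2 → C:1 H:2
  CH2 → C:1 H:2
  CH2 → C:1 H:2
  CH3 → C:1 H:3
Element totals:
  C: 13
  H: 29
  N: 1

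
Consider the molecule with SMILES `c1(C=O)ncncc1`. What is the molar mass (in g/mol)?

Atom tally by fragment:
  pyrimidine ring core → C:4 H:4 N:2
  (− 1 ring H displaced by substituents)
  + CHO → C:1 H:1 O:1
Element totals:
  C: 5
  H: 4
  N: 2
  O: 1
Molecular formula: C5H4N2O.
  M = 5(12.011) + 4(1.008) + 2(14.007) + 15.999
    = 60.055 + 4.032 + 28.014 + 15.999 = 108.100

108.10 g/mol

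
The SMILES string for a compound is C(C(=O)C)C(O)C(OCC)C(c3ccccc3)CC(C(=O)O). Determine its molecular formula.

Atom tally by fragment:
  CH3COCH2 → C:3 H:5 O:1
  CH(OH) → C:1 H:2 O:1
  CH(OC2H5) → C:3 H:6 O:1
  CH(C6H5) → C:7 H:6
  CH2 → C:1 H:2
  CH2COOH → C:2 H:3 O:2
Element totals:
  C: 17
  H: 24
  O: 5

C17H24O5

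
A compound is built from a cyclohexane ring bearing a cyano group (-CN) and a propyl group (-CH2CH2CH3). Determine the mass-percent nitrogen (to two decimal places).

9.26%

Atom tally by fragment:
  cyclohexane ring core → C:6 H:12
  (− 2 ring H displaced by substituents)
  + CN → C:1 N:1
  + CH2CH2CH3 → C:3 H:7
Element totals:
  C: 10
  H: 17
  N: 1
Molecular formula: C10H17N.
Molar mass = 151.253 g/mol.
Mass from N: 1 × 14.007 = 14.007 g/mol.
%N = 14.007 / 151.253 × 100 = 9.26%.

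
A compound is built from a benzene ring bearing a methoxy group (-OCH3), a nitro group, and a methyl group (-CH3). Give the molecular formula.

C8H9NO3

Atom tally by fragment:
  benzene ring core → C:6 H:6
  (− 3 ring H displaced by substituents)
  + OCH3 → C:1 H:3 O:1
  + NO2 → N:1 O:2
  + CH3 → C:1 H:3
Element totals:
  C: 8
  H: 9
  N: 1
  O: 3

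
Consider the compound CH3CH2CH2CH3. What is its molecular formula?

Atom tally by fragment:
  CH3 → C:1 H:3
  CH2 → C:1 H:2
  CH2 → C:1 H:2
  CH3 → C:1 H:3
Element totals:
  C: 4
  H: 10

C4H10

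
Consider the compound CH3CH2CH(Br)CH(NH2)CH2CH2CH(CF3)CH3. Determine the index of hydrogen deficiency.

Atom tally by fragment:
  CH3 → C:1 H:3
  CH2 → C:1 H:2
  CH(Br) → C:1 H:1 Br:1
  CH(NH2) → C:1 H:3 N:1
  CH2 → C:1 H:2
  CH2 → C:1 H:2
  CH(CF3) → C:2 H:1 F:3
  CH3 → C:1 H:3
Element totals:
  C: 9
  H: 17
  Br: 1
  F: 3
  N: 1
Molecular formula: C9H17BrF3N.
DoU = (2C + 2 + N − H − X) / 2 = (2·9 + 2 + 1 − 17 − 4) / 2 = 0.

0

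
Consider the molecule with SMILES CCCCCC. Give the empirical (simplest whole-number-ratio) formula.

Atom tally by fragment:
  CH3 → C:1 H:3
  CH2 → C:1 H:2
  CH2 → C:1 H:2
  CH2 → C:1 H:2
  CH2 → C:1 H:2
  CH3 → C:1 H:3
Element totals:
  C: 6
  H: 14
Molecular formula: C6H14.
gcd of subscripts = 2; dividing each by 2:
  C: 6/2 = 3
  H: 14/2 = 7

C3H7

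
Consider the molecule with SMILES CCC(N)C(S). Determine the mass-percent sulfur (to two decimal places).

Atom tally by fragment:
  CH3 → C:1 H:3
  CH2 → C:1 H:2
  CH(NH2) → C:1 H:3 N:1
  CH2SH → C:1 H:3 S:1
Element totals:
  C: 4
  H: 11
  N: 1
  S: 1
Molecular formula: C4H11NS.
Molar mass = 105.199 g/mol.
Mass from S: 1 × 32.06 = 32.060 g/mol.
%S = 32.060 / 105.199 × 100 = 30.48%.

30.48%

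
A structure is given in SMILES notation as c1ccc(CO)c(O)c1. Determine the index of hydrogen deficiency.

Atom tally by fragment:
  benzene ring core → C:6 H:6
  (− 2 ring H displaced by substituents)
  + CH2OH → C:1 H:3 O:1
  + OH → O:1 H:1
Element totals:
  C: 7
  H: 8
  O: 2
Molecular formula: C7H8O2.
DoU = (2C + 2 + N − H − X) / 2 = (2·7 + 2 + 0 − 8 − 0) / 2 = 4.

4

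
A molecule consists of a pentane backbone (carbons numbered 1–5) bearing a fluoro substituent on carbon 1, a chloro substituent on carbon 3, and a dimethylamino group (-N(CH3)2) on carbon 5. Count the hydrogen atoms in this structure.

15

Atom tally by fragment:
  FCH2 → C:1 H:2 F:1
  CH2 → C:1 H:2
  CH(Cl) → C:1 H:1 Cl:1
  CH2 → C:1 H:2
  CH2N(CH3)2 → C:3 H:8 N:1
Element totals:
  C: 7
  H: 15
  Cl: 1
  F: 1
  N: 1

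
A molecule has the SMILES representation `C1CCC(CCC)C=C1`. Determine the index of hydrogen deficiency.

2

Atom tally by fragment:
  cyclohexene ring core → C:6 H:10
  (− 1 ring H displaced by substituents)
  + CH2CH2CH3 → C:3 H:7
Element totals:
  C: 9
  H: 16
Molecular formula: C9H16.
DoU = (2C + 2 + N − H − X) / 2 = (2·9 + 2 + 0 − 16 − 0) / 2 = 2.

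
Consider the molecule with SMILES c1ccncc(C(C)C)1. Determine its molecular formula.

C8H11N

Atom tally by fragment:
  pyridine ring core → C:5 H:5 N:1
  (− 1 ring H displaced by substituents)
  + CH(CH3)2 → C:3 H:7
Element totals:
  C: 8
  H: 11
  N: 1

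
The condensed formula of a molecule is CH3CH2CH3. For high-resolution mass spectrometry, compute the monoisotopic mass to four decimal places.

Atom tally by fragment:
  CH3 → C:1 H:3
  CH2 → C:1 H:2
  CH3 → C:1 H:3
Element totals:
  C: 3
  H: 8
Molecular formula: C3H8.
  M = 3(12.0) + 8(1.007825)
    = 36.000000 + 8.062600 = 44.062600

44.0626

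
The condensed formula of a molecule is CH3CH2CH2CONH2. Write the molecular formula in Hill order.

C4H9NO

Atom tally by fragment:
  CH3 → C:1 H:3
  CH2 → C:1 H:2
  CH2CONH2 → C:2 H:4 O:1 N:1
Element totals:
  C: 4
  H: 9
  N: 1
  O: 1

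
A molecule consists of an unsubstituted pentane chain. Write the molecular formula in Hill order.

C5H12

Atom tally by fragment:
  CH3 → C:1 H:3
  CH2 → C:1 H:2
  CH2 → C:1 H:2
  CH2 → C:1 H:2
  CH3 → C:1 H:3
Element totals:
  C: 5
  H: 12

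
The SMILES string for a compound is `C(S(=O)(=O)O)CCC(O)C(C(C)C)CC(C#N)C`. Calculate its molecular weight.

Atom tally by fragment:
  HO3SCH2 → C:1 H:3 S:1 O:3
  CH2 → C:1 H:2
  CH2 → C:1 H:2
  CH(OH) → C:1 H:2 O:1
  CH(CH(CH3)2) → C:4 H:8
  CH2 → C:1 H:2
  CH(CN) → C:2 H:1 N:1
  CH3 → C:1 H:3
Element totals:
  C: 12
  H: 23
  N: 1
  O: 4
  S: 1
Molecular formula: C12H23NO4S.
  M = 12(12.011) + 23(1.008) + 14.007 + 4(15.999) + 32.06
    = 144.132 + 23.184 + 14.007 + 63.996 + 32.060 = 277.379

277.38 g/mol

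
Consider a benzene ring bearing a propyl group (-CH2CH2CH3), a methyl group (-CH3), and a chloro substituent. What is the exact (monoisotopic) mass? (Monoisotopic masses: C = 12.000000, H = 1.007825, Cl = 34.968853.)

Atom tally by fragment:
  benzene ring core → C:6 H:6
  (− 3 ring H displaced by substituents)
  + CH2CH2CH3 → C:3 H:7
  + CH3 → C:1 H:3
  + Cl → Cl:1
Element totals:
  C: 10
  H: 13
  Cl: 1
Molecular formula: C10H13Cl.
  M = 10(12.0) + 13(1.007825) + 34.968853
    = 120.000000 + 13.101725 + 34.968853 = 168.070578

168.0706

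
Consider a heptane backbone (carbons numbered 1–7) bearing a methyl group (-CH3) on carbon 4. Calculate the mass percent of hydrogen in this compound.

Atom tally by fragment:
  CH3 → C:1 H:3
  CH2 → C:1 H:2
  CH2 → C:1 H:2
  CH(CH3) → C:2 H:4
  CH2 → C:1 H:2
  CH2 → C:1 H:2
  CH3 → C:1 H:3
Element totals:
  C: 8
  H: 18
Molecular formula: C8H18.
Molar mass = 114.232 g/mol.
Mass from H: 18 × 1.008 = 18.144 g/mol.
%H = 18.144 / 114.232 × 100 = 15.88%.

15.88%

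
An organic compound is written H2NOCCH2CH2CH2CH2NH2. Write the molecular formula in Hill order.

Element totals:
  C: 5
  H: 12
  N: 2
  O: 1

C5H12N2O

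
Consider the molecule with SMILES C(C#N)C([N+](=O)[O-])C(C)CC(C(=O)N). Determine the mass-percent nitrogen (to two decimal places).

Atom tally by fragment:
  NCCH2 → C:2 H:2 N:1
  CH(NO2) → C:1 H:1 N:1 O:2
  CH(CH3) → C:2 H:4
  CH2 → C:1 H:2
  CH2CONH2 → C:2 H:4 O:1 N:1
Element totals:
  C: 8
  H: 13
  N: 3
  O: 3
Molecular formula: C8H13N3O3.
Molar mass = 199.210 g/mol.
Mass from N: 3 × 14.007 = 42.021 g/mol.
%N = 42.021 / 199.210 × 100 = 21.09%.

21.09%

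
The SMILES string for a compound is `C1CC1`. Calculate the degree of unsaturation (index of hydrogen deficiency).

Atom tally by fragment:
  cyclopropane ring core → C:3 H:6
Element totals:
  C: 3
  H: 6
Molecular formula: C3H6.
DoU = (2C + 2 + N − H − X) / 2 = (2·3 + 2 + 0 − 6 − 0) / 2 = 1.

1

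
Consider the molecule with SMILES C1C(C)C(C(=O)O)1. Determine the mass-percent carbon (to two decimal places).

Atom tally by fragment:
  cyclopropane ring core → C:3 H:6
  (− 2 ring H displaced by substituents)
  + CH3 → C:1 H:3
  + COOH → C:1 H:1 O:2
Element totals:
  C: 5
  H: 8
  O: 2
Molecular formula: C5H8O2.
Molar mass = 100.117 g/mol.
Mass from C: 5 × 12.011 = 60.055 g/mol.
%C = 60.055 / 100.117 × 100 = 59.98%.

59.98%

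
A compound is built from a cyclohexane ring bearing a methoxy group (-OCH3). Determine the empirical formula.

C7H14O

Atom tally by fragment:
  cyclohexane ring core → C:6 H:12
  (− 1 ring H displaced by substituents)
  + OCH3 → C:1 H:3 O:1
Element totals:
  C: 7
  H: 14
  O: 1
Molecular formula: C7H14O.
gcd of subscripts (7, 14, 1) = 1, so the empirical formula equals the molecular formula.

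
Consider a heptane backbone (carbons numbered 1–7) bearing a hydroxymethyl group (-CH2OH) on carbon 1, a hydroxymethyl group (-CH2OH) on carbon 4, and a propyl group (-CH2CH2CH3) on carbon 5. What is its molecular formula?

Atom tally by fragment:
  HOCH2CH2 → C:2 H:5 O:1
  CH2 → C:1 H:2
  CH2 → C:1 H:2
  CH(CH2OH) → C:2 H:4 O:1
  CH(CH2CH2CH3) → C:4 H:8
  CH2 → C:1 H:2
  CH3 → C:1 H:3
Element totals:
  C: 12
  H: 26
  O: 2

C12H26O2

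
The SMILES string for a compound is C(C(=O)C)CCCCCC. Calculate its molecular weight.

Atom tally by fragment:
  CH3COCH2 → C:3 H:5 O:1
  CH2 → C:1 H:2
  CH2 → C:1 H:2
  CH2 → C:1 H:2
  CH2 → C:1 H:2
  CH2 → C:1 H:2
  CH3 → C:1 H:3
Element totals:
  C: 9
  H: 18
  O: 1
Molecular formula: C9H18O.
  M = 9(12.011) + 18(1.008) + 15.999
    = 108.099 + 18.144 + 15.999 = 142.242

142.24 g/mol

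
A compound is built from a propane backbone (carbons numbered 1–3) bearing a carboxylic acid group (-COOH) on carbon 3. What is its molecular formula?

Atom tally by fragment:
  CH3 → C:1 H:3
  CH2 → C:1 H:2
  CH2COOH → C:2 H:3 O:2
Element totals:
  C: 4
  H: 8
  O: 2

C4H8O2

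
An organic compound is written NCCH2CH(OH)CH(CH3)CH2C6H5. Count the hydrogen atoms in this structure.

Element totals:
  C: 12
  H: 15
  N: 1
  O: 1

15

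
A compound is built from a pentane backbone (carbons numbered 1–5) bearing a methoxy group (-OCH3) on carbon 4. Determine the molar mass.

Atom tally by fragment:
  CH3 → C:1 H:3
  CH2 → C:1 H:2
  CH2 → C:1 H:2
  CH(OCH3) → C:2 H:4 O:1
  CH3 → C:1 H:3
Element totals:
  C: 6
  H: 14
  O: 1
Molecular formula: C6H14O.
  M = 6(12.011) + 14(1.008) + 15.999
    = 72.066 + 14.112 + 15.999 = 102.177

102.18 g/mol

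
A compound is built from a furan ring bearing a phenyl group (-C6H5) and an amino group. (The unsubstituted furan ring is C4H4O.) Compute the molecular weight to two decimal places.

159.19 g/mol

Atom tally by fragment:
  furan ring core → C:4 H:4 O:1
  (− 2 ring H displaced by substituents)
  + C6H5 → C:6 H:5
  + NH2 → N:1 H:2
Element totals:
  C: 10
  H: 9
  N: 1
  O: 1
Molecular formula: C10H9NO.
  M = 10(12.011) + 9(1.008) + 14.007 + 15.999
    = 120.110 + 9.072 + 14.007 + 15.999 = 159.188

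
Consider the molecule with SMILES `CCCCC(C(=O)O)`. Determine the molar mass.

Atom tally by fragment:
  CH3 → C:1 H:3
  CH2 → C:1 H:2
  CH2 → C:1 H:2
  CH2 → C:1 H:2
  CH2COOH → C:2 H:3 O:2
Element totals:
  C: 6
  H: 12
  O: 2
Molecular formula: C6H12O2.
  M = 6(12.011) + 12(1.008) + 2(15.999)
    = 72.066 + 12.096 + 31.998 = 116.160

116.16 g/mol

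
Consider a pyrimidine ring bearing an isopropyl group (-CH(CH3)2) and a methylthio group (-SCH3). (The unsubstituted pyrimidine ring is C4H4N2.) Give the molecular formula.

Atom tally by fragment:
  pyrimidine ring core → C:4 H:4 N:2
  (− 2 ring H displaced by substituents)
  + CH(CH3)2 → C:3 H:7
  + SCH3 → C:1 H:3 S:1
Element totals:
  C: 8
  H: 12
  N: 2
  S: 1

C8H12N2S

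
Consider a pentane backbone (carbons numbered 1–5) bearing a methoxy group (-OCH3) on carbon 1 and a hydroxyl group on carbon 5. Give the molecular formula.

C6H14O2

Atom tally by fragment:
  CH3OCH2 → C:2 H:5 O:1
  CH2 → C:1 H:2
  CH2 → C:1 H:2
  CH2 → C:1 H:2
  CH2OH → C:1 H:3 O:1
Element totals:
  C: 6
  H: 14
  O: 2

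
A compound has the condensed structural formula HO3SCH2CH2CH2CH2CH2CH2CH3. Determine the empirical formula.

C7H16O3S

Element totals:
  C: 7
  H: 16
  O: 3
  S: 1
Molecular formula: C7H16O3S.
gcd of subscripts (7, 16, 3, 1) = 1, so the empirical formula equals the molecular formula.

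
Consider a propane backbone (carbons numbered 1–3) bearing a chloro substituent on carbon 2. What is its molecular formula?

Atom tally by fragment:
  CH3 → C:1 H:3
  CH(Cl) → C:1 H:1 Cl:1
  CH3 → C:1 H:3
Element totals:
  C: 3
  H: 7
  Cl: 1

C3H7Cl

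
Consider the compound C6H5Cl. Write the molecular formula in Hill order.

C6H5Cl

Atom tally by fragment:
  benzene ring core → C:6 H:6
  (− 1 ring H displaced by substituents)
  + Cl → Cl:1
Element totals:
  C: 6
  H: 5
  Cl: 1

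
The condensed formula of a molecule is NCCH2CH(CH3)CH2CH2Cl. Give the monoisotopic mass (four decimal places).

Element totals:
  C: 6
  H: 10
  Cl: 1
  N: 1
Molecular formula: C6H10ClN.
  M = 6(12.0) + 10(1.007825) + 34.968853 + 14.003074
    = 72.000000 + 10.078250 + 34.968853 + 14.003074 = 131.050177

131.0502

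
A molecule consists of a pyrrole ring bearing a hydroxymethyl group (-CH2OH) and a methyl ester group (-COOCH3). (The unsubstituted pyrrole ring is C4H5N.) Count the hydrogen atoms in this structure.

Atom tally by fragment:
  pyrrole ring core → C:4 H:5 N:1
  (− 2 ring H displaced by substituents)
  + CH2OH → C:1 H:3 O:1
  + COOCH3 → C:2 H:3 O:2
Element totals:
  C: 7
  H: 9
  N: 1
  O: 3

9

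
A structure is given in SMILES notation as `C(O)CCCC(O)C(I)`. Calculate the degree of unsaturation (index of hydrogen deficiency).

0

Atom tally by fragment:
  HOCH2 → C:1 H:3 O:1
  CH2 → C:1 H:2
  CH2 → C:1 H:2
  CH2 → C:1 H:2
  CH(OH) → C:1 H:2 O:1
  CH2I → C:1 H:2 I:1
Element totals:
  C: 6
  H: 13
  I: 1
  O: 2
Molecular formula: C6H13IO2.
DoU = (2C + 2 + N − H − X) / 2 = (2·6 + 2 + 0 − 13 − 1) / 2 = 0.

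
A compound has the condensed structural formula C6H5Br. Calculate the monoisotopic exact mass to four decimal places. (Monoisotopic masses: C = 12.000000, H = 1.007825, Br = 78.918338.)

155.9575

Atom tally by fragment:
  benzene ring core → C:6 H:6
  (− 1 ring H displaced by substituents)
  + Br → Br:1
Element totals:
  C: 6
  H: 5
  Br: 1
Molecular formula: C6H5Br.
  M = 6(12.0) + 5(1.007825) + 78.918338
    = 72.000000 + 5.039125 + 78.918338 = 155.957463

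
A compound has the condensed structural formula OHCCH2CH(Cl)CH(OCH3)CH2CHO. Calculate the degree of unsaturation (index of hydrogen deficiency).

Atom tally by fragment:
  OHCCH2 → C:2 H:3 O:1
  CH(Cl) → C:1 H:1 Cl:1
  CH(OCH3) → C:2 H:4 O:1
  CH2CHO → C:2 H:3 O:1
Element totals:
  C: 7
  H: 11
  Cl: 1
  O: 3
Molecular formula: C7H11ClO3.
DoU = (2C + 2 + N − H − X) / 2 = (2·7 + 2 + 0 − 11 − 1) / 2 = 2.

2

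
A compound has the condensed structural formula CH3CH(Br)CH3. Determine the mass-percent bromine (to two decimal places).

Atom tally by fragment:
  CH3 → C:1 H:3
  CH(Br) → C:1 H:1 Br:1
  CH3 → C:1 H:3
Element totals:
  C: 3
  H: 7
  Br: 1
Molecular formula: C3H7Br.
Molar mass = 122.993 g/mol.
Mass from Br: 1 × 79.904 = 79.904 g/mol.
%Br = 79.904 / 122.993 × 100 = 64.97%.

64.97%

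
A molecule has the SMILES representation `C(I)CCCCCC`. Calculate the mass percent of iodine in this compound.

Atom tally by fragment:
  ICH2 → C:1 H:2 I:1
  CH2 → C:1 H:2
  CH2 → C:1 H:2
  CH2 → C:1 H:2
  CH2 → C:1 H:2
  CH2 → C:1 H:2
  CH3 → C:1 H:3
Element totals:
  C: 7
  H: 15
  I: 1
Molecular formula: C7H15I.
Molar mass = 226.101 g/mol.
Mass from I: 1 × 126.904 = 126.904 g/mol.
%I = 126.904 / 226.101 × 100 = 56.13%.

56.13%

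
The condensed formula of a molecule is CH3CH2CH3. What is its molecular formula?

C3H8

Element totals:
  C: 3
  H: 8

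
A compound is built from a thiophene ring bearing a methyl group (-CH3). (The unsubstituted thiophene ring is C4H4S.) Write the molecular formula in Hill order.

Atom tally by fragment:
  thiophene ring core → C:4 H:4 S:1
  (− 1 ring H displaced by substituents)
  + CH3 → C:1 H:3
Element totals:
  C: 5
  H: 6
  S: 1

C5H6S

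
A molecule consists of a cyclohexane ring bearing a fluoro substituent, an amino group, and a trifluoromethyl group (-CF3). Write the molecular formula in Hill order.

C7H11F4N

Atom tally by fragment:
  cyclohexane ring core → C:6 H:12
  (− 3 ring H displaced by substituents)
  + F → F:1
  + NH2 → N:1 H:2
  + CF3 → C:1 F:3
Element totals:
  C: 7
  H: 11
  F: 4
  N: 1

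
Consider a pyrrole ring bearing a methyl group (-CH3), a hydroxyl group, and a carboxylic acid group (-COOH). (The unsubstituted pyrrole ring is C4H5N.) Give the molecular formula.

C6H7NO3

Atom tally by fragment:
  pyrrole ring core → C:4 H:5 N:1
  (− 3 ring H displaced by substituents)
  + CH3 → C:1 H:3
  + OH → O:1 H:1
  + COOH → C:1 H:1 O:2
Element totals:
  C: 6
  H: 7
  N: 1
  O: 3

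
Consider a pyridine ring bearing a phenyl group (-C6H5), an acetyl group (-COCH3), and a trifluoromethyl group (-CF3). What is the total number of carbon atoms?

Atom tally by fragment:
  pyridine ring core → C:5 H:5 N:1
  (− 3 ring H displaced by substituents)
  + C6H5 → C:6 H:5
  + COCH3 → C:2 H:3 O:1
  + CF3 → C:1 F:3
Element totals:
  C: 14
  H: 10
  F: 3
  N: 1
  O: 1

14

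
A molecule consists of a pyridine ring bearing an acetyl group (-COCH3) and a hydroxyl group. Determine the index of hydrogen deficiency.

Atom tally by fragment:
  pyridine ring core → C:5 H:5 N:1
  (− 2 ring H displaced by substituents)
  + COCH3 → C:2 H:3 O:1
  + OH → O:1 H:1
Element totals:
  C: 7
  H: 7
  N: 1
  O: 2
Molecular formula: C7H7NO2.
DoU = (2C + 2 + N − H − X) / 2 = (2·7 + 2 + 1 − 7 − 0) / 2 = 5.

5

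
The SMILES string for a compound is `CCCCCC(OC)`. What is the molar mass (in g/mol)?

Atom tally by fragment:
  CH3 → C:1 H:3
  CH2 → C:1 H:2
  CH2 → C:1 H:2
  CH2 → C:1 H:2
  CH2 → C:1 H:2
  CH2OCH3 → C:2 H:5 O:1
Element totals:
  C: 7
  H: 16
  O: 1
Molecular formula: C7H16O.
  M = 7(12.011) + 16(1.008) + 15.999
    = 84.077 + 16.128 + 15.999 = 116.204

116.20 g/mol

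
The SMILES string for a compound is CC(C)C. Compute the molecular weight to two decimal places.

Atom tally by fragment:
  CH3 → C:1 H:3
  CH(CH3) → C:2 H:4
  CH3 → C:1 H:3
Element totals:
  C: 4
  H: 10
Molecular formula: C4H10.
  M = 4(12.011) + 10(1.008)
    = 48.044 + 10.080 = 58.124

58.12 g/mol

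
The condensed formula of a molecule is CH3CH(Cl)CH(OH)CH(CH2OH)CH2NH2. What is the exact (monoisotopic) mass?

Atom tally by fragment:
  CH3 → C:1 H:3
  CH(Cl) → C:1 H:1 Cl:1
  CH(OH) → C:1 H:2 O:1
  CH(CH2OH) → C:2 H:4 O:1
  CH2NH2 → C:1 H:4 N:1
Element totals:
  C: 6
  H: 14
  Cl: 1
  N: 1
  O: 2
Molecular formula: C6H14ClNO2.
  M = 6(12.0) + 14(1.007825) + 34.968853 + 14.003074 + 2(15.994915)
    = 72.000000 + 14.109550 + 34.968853 + 14.003074 + 31.989830 = 167.071307

167.0713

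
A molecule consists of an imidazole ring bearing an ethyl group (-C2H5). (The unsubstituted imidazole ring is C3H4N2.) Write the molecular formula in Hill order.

Atom tally by fragment:
  imidazole ring core → C:3 H:4 N:2
  (− 1 ring H displaced by substituents)
  + C2H5 → C:2 H:5
Element totals:
  C: 5
  H: 8
  N: 2

C5H8N2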